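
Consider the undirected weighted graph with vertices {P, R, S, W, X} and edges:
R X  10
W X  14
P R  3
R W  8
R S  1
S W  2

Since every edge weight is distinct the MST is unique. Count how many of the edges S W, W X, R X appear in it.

2

Kruskal's algorithm — process edges by increasing weight (ties by edge label):
R S (1): add — endpoints in different components.
S W (2): add — endpoints in different components.
P R (3): add — endpoints in different components.
R W (8): skip — W and R already connected.
R X (10): add — endpoints in different components.
MST edge set: {R S, S W, P R, R X}.
Of the listed edges, {S W, R X} are in the MST → 2.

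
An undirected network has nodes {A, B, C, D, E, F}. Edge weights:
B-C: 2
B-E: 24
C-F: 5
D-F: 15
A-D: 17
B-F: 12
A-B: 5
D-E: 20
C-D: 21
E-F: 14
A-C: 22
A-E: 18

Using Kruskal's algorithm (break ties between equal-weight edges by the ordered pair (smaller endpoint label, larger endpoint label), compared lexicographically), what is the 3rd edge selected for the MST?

C-F

Kruskal's algorithm — process edges by increasing weight (ties by edge label):
B-C (2): add — endpoints in different components.
A-B (5): add — endpoints in different components.
C-F (5): add — endpoints in different components.
B-F (12): skip — B and F already connected.
E-F (14): add — endpoints in different components.
D-F (15): add — endpoints in different components.
The 3rd edge added is C-F.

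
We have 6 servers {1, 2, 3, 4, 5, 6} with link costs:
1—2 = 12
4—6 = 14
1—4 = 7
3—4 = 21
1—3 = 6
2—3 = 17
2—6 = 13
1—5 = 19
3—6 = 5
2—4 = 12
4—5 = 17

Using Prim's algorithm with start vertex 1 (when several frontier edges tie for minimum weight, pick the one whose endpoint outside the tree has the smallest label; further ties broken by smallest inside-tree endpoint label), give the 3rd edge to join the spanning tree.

Prim, starting at 1.
Step 1: cheapest edge leaving the tree is 1—3 (6); add 3.
Step 2: cheapest edge leaving the tree is 3—6 (5); add 6.
Step 3: cheapest edge leaving the tree is 1—4 (7); add 4.
Step 4: cheapest edge leaving the tree is 1—2 (12); add 2.
Step 5: cheapest edge leaving the tree is 4—5 (17); add 5.
The 3rd edge added is 1—4.

1-4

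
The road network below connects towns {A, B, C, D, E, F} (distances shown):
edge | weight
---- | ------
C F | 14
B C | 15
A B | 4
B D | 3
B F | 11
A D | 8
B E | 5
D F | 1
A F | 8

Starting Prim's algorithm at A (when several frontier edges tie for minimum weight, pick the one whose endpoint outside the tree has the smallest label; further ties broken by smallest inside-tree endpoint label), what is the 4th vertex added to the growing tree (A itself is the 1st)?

F

Grow the tree from A using Prim:
Step 1: frontier [A B 4, A D 8, A F 8] → take A B (4); add B.
Step 2: frontier [A D 8, A F 8, B D 3, B E 5, B F 11, B C 15] → take B D (3); add D.
Step 3: frontier [A F 8, B E 5, B F 11, B C 15, D F 1] → take D F (1); add F.
Step 4: frontier [B E 5, B C 15, C F 14] → take B E (5); add E.
Step 5: frontier [B C 15, C F 14] → take C F (14); add C.
Vertex order: A, B, D, F, E, C. The 4th vertex is F.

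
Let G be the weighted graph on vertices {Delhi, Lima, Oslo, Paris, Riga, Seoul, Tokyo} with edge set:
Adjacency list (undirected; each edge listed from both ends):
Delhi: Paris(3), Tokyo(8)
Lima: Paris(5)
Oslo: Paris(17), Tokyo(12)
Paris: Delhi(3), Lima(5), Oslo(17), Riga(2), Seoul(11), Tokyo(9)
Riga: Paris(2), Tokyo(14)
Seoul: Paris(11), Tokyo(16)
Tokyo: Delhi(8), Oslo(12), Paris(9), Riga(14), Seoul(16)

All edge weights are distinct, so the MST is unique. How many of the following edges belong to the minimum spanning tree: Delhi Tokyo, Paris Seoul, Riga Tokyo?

2

Sort edges by weight, then run Kruskal:
Paris Riga (2): add — endpoints in different components.
Delhi Paris (3): add — endpoints in different components.
Lima Paris (5): add — endpoints in different components.
Delhi Tokyo (8): add — endpoints in different components.
Paris Tokyo (9): skip — Tokyo and Paris already connected.
Paris Seoul (11): add — endpoints in different components.
Oslo Tokyo (12): add — endpoints in different components.
MST edge set: {Paris Riga, Delhi Paris, Lima Paris, Delhi Tokyo, Paris Seoul, Oslo Tokyo}.
Of the listed edges, {Delhi Tokyo, Paris Seoul} are in the MST → 2.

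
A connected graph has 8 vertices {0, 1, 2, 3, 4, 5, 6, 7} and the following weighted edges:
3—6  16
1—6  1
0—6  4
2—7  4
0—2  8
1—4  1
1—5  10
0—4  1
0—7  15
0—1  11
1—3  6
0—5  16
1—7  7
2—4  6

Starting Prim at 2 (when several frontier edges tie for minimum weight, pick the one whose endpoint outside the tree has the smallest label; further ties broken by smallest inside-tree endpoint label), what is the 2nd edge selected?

2-4

Prim's algorithm from 2:
Step 1: frontier [2—7 4, 2—4 6, 0—2 8] → take 2—7 (4); add 7.
Step 2: frontier [2—4 6, 0—2 8, 1—7 7, 0—7 15] → take 2—4 (6); add 4.
Step 3: frontier [0—2 8, 0—4 1, 1—4 1, 1—7 7, 0—7 15] → take 0—4 (1); add 0.
Step 4: frontier [0—6 4, 0—1 11, 0—5 16, 1—4 1, 1—7 7] → take 1—4 (1); add 1.
Step 5: frontier [0—6 4, 0—5 16, 1—6 1, 1—3 6, 1—5 10] → take 1—6 (1); add 6.
Step 6: frontier [0—5 16, 1—3 6, 1—5 10, 3—6 16] → take 1—3 (6); add 3.
Step 7: frontier [0—5 16, 1—5 10] → take 1—5 (10); add 5.
The 2nd edge added is 2—4.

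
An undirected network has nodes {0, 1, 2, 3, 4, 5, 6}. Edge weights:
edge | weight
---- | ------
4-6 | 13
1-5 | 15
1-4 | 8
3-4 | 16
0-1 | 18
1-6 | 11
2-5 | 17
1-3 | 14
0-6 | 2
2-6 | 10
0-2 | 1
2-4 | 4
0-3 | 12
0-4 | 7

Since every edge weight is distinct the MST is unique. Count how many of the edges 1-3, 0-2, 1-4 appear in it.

Sort edges by weight, then run Kruskal:
0-2 (1): add. Components now {0,2} {1} {3} {4} {5} {6}
0-6 (2): add. Components now {0,2,6} {1} {3} {4} {5}
2-4 (4): add. Components now {0,2,4,6} {1} {3} {5}
0-4 (7): skip — 0 and 4 already connected.
1-4 (8): add. Components now {0,1,2,4,6} {3} {5}
2-6 (10): skip — 2 and 6 already connected.
1-6 (11): skip — 1 and 6 already connected.
0-3 (12): add. Components now {0,1,2,3,4,6} {5}
4-6 (13): skip — 4 and 6 already connected.
1-3 (14): skip — 1 and 3 already connected.
1-5 (15): add. Components now {0,1,2,3,4,5,6}
MST edge set: {0-2, 0-6, 2-4, 1-4, 0-3, 1-5}.
Of the listed edges, {0-2, 1-4} are in the MST → 2.

2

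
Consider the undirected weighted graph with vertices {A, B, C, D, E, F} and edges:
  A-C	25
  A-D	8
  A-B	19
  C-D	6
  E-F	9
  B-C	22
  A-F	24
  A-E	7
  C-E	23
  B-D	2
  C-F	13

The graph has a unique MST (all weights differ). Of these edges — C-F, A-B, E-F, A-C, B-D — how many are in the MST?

Kruskal: consider edges lightest-first.
B-D (2): add — endpoints in different components.
C-D (6): add — endpoints in different components.
A-E (7): add — endpoints in different components.
A-D (8): add — endpoints in different components.
E-F (9): add — endpoints in different components.
MST edge set: {B-D, C-D, A-E, A-D, E-F}.
Of the listed edges, {E-F, B-D} are in the MST → 2.

2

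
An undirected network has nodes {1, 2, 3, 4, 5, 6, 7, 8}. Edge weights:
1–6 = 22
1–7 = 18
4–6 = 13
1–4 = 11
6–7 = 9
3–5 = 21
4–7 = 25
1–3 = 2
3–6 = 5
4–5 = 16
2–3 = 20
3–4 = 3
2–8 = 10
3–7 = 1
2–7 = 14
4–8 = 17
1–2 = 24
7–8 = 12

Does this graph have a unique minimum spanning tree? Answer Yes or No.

Kruskal's algorithm — process edges by increasing weight (ties by edge label):
3–7 (1): add — endpoints in different components.
1–3 (2): add — endpoints in different components.
3–4 (3): add — endpoints in different components.
3–6 (5): add — endpoints in different components.
6–7 (9): skip — 6 and 7 already connected.
2–8 (10): add — endpoints in different components.
1–4 (11): skip — 1 and 4 already connected.
7–8 (12): add — endpoints in different components.
4–6 (13): skip — 4 and 6 already connected.
2–7 (14): skip — 2 and 7 already connected.
4–5 (16): add — endpoints in different components.
Every non-tree edge has weight strictly greater than the heaviest edge on the tree path between its endpoints, so the MST is unique.

Yes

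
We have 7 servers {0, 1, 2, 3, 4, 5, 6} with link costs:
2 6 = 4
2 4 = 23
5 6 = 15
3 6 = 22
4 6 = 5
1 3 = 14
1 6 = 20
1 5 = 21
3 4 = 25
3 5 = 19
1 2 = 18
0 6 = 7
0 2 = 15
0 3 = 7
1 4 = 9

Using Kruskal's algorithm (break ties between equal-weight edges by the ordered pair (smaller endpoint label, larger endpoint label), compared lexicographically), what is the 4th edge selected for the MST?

0-6

Sort edges by weight, then run Kruskal:
2 6 (4): add — endpoints in different components.
4 6 (5): add — endpoints in different components.
0 3 (7): add — endpoints in different components.
0 6 (7): add — endpoints in different components.
1 4 (9): add — endpoints in different components.
1 3 (14): skip — 1 and 3 already connected.
0 2 (15): skip — 0 and 2 already connected.
5 6 (15): add — endpoints in different components.
The 4th edge added is 0 6.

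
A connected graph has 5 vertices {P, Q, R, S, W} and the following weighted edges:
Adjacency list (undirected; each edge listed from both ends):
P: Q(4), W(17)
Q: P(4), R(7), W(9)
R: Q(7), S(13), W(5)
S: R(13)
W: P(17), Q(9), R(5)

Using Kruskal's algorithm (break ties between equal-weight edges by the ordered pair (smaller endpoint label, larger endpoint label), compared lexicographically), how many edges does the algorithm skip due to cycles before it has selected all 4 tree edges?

1

Kruskal: consider edges lightest-first.
P-Q (4): add — endpoints in different components.
R-W (5): add — endpoints in different components.
Q-R (7): add — endpoints in different components.
Q-W (9): skip — Q and W already connected.
R-S (13): add — endpoints in different components.
Edges rejected before the tree was complete: 1.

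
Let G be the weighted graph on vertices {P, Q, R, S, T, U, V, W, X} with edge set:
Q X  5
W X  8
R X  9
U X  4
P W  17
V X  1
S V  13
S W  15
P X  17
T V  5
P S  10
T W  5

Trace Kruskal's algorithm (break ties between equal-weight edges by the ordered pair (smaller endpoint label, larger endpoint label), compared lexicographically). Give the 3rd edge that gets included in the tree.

Q-X

Kruskal's algorithm — process edges by increasing weight (ties by edge label):
V X (1): add — endpoints in different components.
U X (4): add — endpoints in different components.
Q X (5): add — endpoints in different components.
T V (5): add — endpoints in different components.
T W (5): add — endpoints in different components.
W X (8): skip — W and X already connected.
R X (9): add — endpoints in different components.
P S (10): add — endpoints in different components.
S V (13): add — endpoints in different components.
The 3rd edge added is Q X.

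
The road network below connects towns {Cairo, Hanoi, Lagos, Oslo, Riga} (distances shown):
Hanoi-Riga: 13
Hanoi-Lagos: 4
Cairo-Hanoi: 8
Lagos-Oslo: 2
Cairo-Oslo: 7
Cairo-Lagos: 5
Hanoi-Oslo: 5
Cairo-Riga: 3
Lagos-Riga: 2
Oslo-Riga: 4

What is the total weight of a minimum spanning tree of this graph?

11

Kruskal: consider edges lightest-first.
Lagos-Oslo (2): add — endpoints in different components.
Lagos-Riga (2): add — endpoints in different components.
Cairo-Riga (3): add — endpoints in different components.
Hanoi-Lagos (4): add — endpoints in different components.
MST edges: Lagos-Oslo, Lagos-Riga, Cairo-Riga, Hanoi-Lagos; total weight 2+2+3+4 = 11.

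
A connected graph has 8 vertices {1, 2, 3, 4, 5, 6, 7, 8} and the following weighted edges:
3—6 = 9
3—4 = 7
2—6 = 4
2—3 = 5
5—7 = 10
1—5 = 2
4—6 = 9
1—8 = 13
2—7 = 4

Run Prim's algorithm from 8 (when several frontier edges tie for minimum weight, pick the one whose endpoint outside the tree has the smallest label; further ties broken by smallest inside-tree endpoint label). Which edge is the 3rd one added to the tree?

Grow the tree from 8 using Prim:
Step 1: frontier [1—8 13] → take 1—8 (13); add 1.
Step 2: frontier [1—5 2] → take 1—5 (2); add 5.
Step 3: frontier [5—7 10] → take 5—7 (10); add 7.
Step 4: frontier [2—7 4] → take 2—7 (4); add 2.
Step 5: frontier [2—6 4, 2—3 5] → take 2—6 (4); add 6.
Step 6: frontier [2—3 5, 3—6 9, 4—6 9] → take 2—3 (5); add 3.
Step 7: frontier [3—4 7, 4—6 9] → take 3—4 (7); add 4.
The 3rd edge added is 5—7.

5-7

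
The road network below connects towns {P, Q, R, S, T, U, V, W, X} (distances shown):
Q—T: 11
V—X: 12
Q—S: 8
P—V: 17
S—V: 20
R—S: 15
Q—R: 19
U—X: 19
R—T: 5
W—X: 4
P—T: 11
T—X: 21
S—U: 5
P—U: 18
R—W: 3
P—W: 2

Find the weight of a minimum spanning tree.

50

Prim's algorithm from U:
Step 1: cheapest edge leaving the tree is S—U (5); add S.
Step 2: cheapest edge leaving the tree is Q—S (8); add Q.
Step 3: cheapest edge leaving the tree is Q—T (11); add T.
Step 4: cheapest edge leaving the tree is R—T (5); add R.
Step 5: cheapest edge leaving the tree is R—W (3); add W.
Step 6: cheapest edge leaving the tree is P—W (2); add P.
Step 7: cheapest edge leaving the tree is W—X (4); add X.
Step 8: cheapest edge leaving the tree is V—X (12); add V.
MST edges: S—U, Q—S, Q—T, R—T, R—W, P—W, W—X, V—X; total weight 5+8+11+5+3+2+4+12 = 50.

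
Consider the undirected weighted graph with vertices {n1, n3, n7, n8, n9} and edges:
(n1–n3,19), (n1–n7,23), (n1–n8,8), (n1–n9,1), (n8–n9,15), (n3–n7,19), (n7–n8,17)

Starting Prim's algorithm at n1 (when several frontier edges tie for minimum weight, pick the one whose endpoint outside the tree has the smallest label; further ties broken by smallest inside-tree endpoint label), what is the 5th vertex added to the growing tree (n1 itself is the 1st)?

n3

Grow the tree from n1 using Prim:
Step 1: cheapest edge leaving the tree is n1–n9 (1); add n9.
Step 2: cheapest edge leaving the tree is n1–n8 (8); add n8.
Step 3: cheapest edge leaving the tree is n7–n8 (17); add n7.
Step 4: cheapest edge leaving the tree is n1–n3 (19); add n3.
Vertex order: n1, n9, n8, n7, n3. The 5th vertex is n3.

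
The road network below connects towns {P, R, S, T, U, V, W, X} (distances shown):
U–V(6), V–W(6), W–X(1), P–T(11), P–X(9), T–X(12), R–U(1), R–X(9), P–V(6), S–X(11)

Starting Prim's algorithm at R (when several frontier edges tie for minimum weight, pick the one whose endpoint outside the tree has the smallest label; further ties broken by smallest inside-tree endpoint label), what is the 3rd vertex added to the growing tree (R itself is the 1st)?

V

Grow the tree from R using Prim:
Step 1: frontier [R–U 1, R–X 9] → take R–U (1); add U.
Step 2: frontier [R–X 9, U–V 6] → take U–V (6); add V.
Step 3: frontier [R–X 9, P–V 6, V–W 6] → take P–V (6); add P.
Step 4: frontier [P–X 9, P–T 11, R–X 9, V–W 6] → take V–W (6); add W.
Step 5: frontier [P–X 9, P–T 11, R–X 9, W–X 1] → take W–X (1); add X.
Step 6: frontier [P–T 11, S–X 11, T–X 12] → take S–X (11); add S.
Step 7: frontier [P–T 11, T–X 12] → take P–T (11); add T.
Vertex order: R, U, V, P, W, X, S, T. The 3rd vertex is V.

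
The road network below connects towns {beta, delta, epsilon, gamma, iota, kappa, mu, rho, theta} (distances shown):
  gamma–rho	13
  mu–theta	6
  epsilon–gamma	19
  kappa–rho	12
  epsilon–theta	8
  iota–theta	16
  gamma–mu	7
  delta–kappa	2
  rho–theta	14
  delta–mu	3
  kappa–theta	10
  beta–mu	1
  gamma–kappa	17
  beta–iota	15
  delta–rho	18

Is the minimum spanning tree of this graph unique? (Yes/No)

Yes

Kruskal's algorithm — process edges by increasing weight (ties by edge label):
beta–mu (1): add — endpoints in different components.
delta–kappa (2): add — endpoints in different components.
delta–mu (3): add — endpoints in different components.
mu–theta (6): add — endpoints in different components.
gamma–mu (7): add — endpoints in different components.
epsilon–theta (8): add — endpoints in different components.
kappa–theta (10): skip — kappa and theta already connected.
kappa–rho (12): add — endpoints in different components.
gamma–rho (13): skip — rho and gamma already connected.
rho–theta (14): skip — rho and theta already connected.
beta–iota (15): add — endpoints in different components.
Every non-tree edge has weight strictly greater than the heaviest edge on the tree path between its endpoints, so the MST is unique.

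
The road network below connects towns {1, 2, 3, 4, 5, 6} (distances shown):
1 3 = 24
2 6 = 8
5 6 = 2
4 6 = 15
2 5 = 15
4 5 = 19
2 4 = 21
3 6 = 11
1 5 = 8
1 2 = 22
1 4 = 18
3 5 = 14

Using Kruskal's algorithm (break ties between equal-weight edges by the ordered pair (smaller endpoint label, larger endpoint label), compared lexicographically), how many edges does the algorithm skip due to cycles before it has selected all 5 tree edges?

2

Kruskal: consider edges lightest-first.
5 6 (2): add. Components now {1} {2} {3} {4} {5,6}
1 5 (8): add. Components now {1,5,6} {2} {3} {4}
2 6 (8): add. Components now {1,2,5,6} {3} {4}
3 6 (11): add. Components now {1,2,3,5,6} {4}
3 5 (14): skip — 3 and 5 already connected.
2 5 (15): skip — 2 and 5 already connected.
4 6 (15): add. Components now {1,2,3,4,5,6}
Edges rejected before the tree was complete: 2.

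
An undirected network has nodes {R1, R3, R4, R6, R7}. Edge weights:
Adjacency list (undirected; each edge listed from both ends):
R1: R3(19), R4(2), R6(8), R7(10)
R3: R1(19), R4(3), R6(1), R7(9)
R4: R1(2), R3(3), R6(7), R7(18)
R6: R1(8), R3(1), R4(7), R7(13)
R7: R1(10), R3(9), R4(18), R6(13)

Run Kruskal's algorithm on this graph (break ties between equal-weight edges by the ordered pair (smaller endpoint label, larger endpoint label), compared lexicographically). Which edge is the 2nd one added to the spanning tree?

Kruskal: consider edges lightest-first.
R3 R6 (1): add. Components now {R1} {R4} {R7} {R3,R6}
R1 R4 (2): add. Components now {R1,R4} {R7} {R3,R6}
R3 R4 (3): add. Components now {R1,R3,R4,R6} {R7}
R4 R6 (7): skip — R4 and R6 already connected.
R1 R6 (8): skip — R1 and R6 already connected.
R3 R7 (9): add. Components now {R1,R3,R4,R6,R7}
The 2nd edge added is R1 R4.

R1-R4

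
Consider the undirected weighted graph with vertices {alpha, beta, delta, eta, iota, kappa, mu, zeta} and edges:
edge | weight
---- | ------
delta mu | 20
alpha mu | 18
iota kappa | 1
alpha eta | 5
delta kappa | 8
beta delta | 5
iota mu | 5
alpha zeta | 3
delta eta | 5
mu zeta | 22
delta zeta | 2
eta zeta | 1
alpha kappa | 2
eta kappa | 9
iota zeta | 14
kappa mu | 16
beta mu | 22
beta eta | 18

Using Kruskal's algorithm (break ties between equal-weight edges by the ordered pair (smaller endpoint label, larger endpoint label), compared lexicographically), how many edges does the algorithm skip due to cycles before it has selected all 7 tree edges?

2

Kruskal: consider edges lightest-first.
eta zeta (1): add — endpoints in different components.
iota kappa (1): add — endpoints in different components.
alpha kappa (2): add — endpoints in different components.
delta zeta (2): add — endpoints in different components.
alpha zeta (3): add — endpoints in different components.
alpha eta (5): skip — eta and alpha already connected.
beta delta (5): add — endpoints in different components.
delta eta (5): skip — eta and delta already connected.
iota mu (5): add — endpoints in different components.
Edges rejected before the tree was complete: 2.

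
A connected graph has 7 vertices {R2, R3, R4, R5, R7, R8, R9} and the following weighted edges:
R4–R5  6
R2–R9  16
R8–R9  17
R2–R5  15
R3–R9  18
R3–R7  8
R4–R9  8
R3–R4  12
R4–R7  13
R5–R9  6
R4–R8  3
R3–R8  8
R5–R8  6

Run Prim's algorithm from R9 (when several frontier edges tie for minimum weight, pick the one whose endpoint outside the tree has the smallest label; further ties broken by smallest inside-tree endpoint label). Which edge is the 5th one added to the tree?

Grow the tree from R9 using Prim:
Step 1: cheapest edge leaving the tree is R5–R9 (6); add R5.
Step 2: cheapest edge leaving the tree is R4–R5 (6); add R4.
Step 3: cheapest edge leaving the tree is R4–R8 (3); add R8.
Step 4: cheapest edge leaving the tree is R3–R8 (8); add R3.
Step 5: cheapest edge leaving the tree is R3–R7 (8); add R7.
Step 6: cheapest edge leaving the tree is R2–R5 (15); add R2.
The 5th edge added is R3–R7.

R3-R7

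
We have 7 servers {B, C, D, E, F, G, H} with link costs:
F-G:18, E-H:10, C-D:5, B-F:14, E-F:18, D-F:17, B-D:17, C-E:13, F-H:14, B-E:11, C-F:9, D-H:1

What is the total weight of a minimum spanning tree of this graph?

54

Grow the tree from H using Prim:
Step 1: cheapest edge leaving the tree is D-H (1); add D.
Step 2: cheapest edge leaving the tree is C-D (5); add C.
Step 3: cheapest edge leaving the tree is C-F (9); add F.
Step 4: cheapest edge leaving the tree is E-H (10); add E.
Step 5: cheapest edge leaving the tree is B-E (11); add B.
Step 6: cheapest edge leaving the tree is F-G (18); add G.
MST edges: D-H, C-D, C-F, E-H, B-E, F-G; total weight 1+5+9+10+11+18 = 54.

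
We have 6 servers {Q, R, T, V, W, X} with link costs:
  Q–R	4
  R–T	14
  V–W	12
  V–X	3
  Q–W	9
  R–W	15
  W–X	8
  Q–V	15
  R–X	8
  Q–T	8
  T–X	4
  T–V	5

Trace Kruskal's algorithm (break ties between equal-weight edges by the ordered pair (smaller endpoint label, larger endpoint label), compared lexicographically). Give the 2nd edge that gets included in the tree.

Q-R

Sort edges by weight, then run Kruskal:
V–X (3): add. Components now {V,X} {Q} {T} {W} {R}
Q–R (4): add. Components now {V,X} {Q,R} {T} {W}
T–X (4): add. Components now {T,V,X} {Q,R} {W}
T–V (5): skip — T and V already connected.
Q–T (8): add. Components now {Q,R,T,V,X} {W}
R–X (8): skip — X and R already connected.
W–X (8): add. Components now {Q,R,T,V,W,X}
The 2nd edge added is Q–R.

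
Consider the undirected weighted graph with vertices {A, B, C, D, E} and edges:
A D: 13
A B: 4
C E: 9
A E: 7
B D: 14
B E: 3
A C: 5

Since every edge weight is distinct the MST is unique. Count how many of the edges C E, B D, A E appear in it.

Sort edges by weight, then run Kruskal:
B E (3): add — endpoints in different components.
A B (4): add — endpoints in different components.
A C (5): add — endpoints in different components.
A E (7): skip — A and E already connected.
C E (9): skip — C and E already connected.
A D (13): add — endpoints in different components.
MST edge set: {B E, A B, A C, A D}.
Of the listed edges, {} are in the MST → 0.

0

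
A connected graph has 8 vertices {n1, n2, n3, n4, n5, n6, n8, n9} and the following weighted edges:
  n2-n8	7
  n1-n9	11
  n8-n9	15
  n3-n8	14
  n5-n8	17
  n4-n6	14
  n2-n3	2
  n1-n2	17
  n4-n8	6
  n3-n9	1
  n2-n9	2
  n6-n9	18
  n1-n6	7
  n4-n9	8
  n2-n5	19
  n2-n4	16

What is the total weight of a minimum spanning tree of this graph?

51

Grow the tree from n8 using Prim:
Step 1: cheapest edge leaving the tree is n4-n8 (6); add n4.
Step 2: cheapest edge leaving the tree is n2-n8 (7); add n2.
Step 3: cheapest edge leaving the tree is n2-n3 (2); add n3.
Step 4: cheapest edge leaving the tree is n3-n9 (1); add n9.
Step 5: cheapest edge leaving the tree is n1-n9 (11); add n1.
Step 6: cheapest edge leaving the tree is n1-n6 (7); add n6.
Step 7: cheapest edge leaving the tree is n5-n8 (17); add n5.
MST edges: n4-n8, n2-n8, n2-n3, n3-n9, n1-n9, n1-n6, n5-n8; total weight 6+7+2+1+11+7+17 = 51.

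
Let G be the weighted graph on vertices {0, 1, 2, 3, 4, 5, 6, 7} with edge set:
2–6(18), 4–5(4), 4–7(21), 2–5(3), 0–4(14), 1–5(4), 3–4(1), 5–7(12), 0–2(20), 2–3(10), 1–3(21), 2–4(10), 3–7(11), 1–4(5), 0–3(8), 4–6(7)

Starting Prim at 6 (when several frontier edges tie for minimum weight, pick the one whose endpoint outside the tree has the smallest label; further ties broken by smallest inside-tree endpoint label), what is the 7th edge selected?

Grow the tree from 6 using Prim:
Step 1: cheapest edge leaving the tree is 4–6 (7); add 4.
Step 2: cheapest edge leaving the tree is 3–4 (1); add 3.
Step 3: cheapest edge leaving the tree is 4–5 (4); add 5.
Step 4: cheapest edge leaving the tree is 2–5 (3); add 2.
Step 5: cheapest edge leaving the tree is 1–5 (4); add 1.
Step 6: cheapest edge leaving the tree is 0–3 (8); add 0.
Step 7: cheapest edge leaving the tree is 3–7 (11); add 7.
The 7th edge added is 3–7.

3-7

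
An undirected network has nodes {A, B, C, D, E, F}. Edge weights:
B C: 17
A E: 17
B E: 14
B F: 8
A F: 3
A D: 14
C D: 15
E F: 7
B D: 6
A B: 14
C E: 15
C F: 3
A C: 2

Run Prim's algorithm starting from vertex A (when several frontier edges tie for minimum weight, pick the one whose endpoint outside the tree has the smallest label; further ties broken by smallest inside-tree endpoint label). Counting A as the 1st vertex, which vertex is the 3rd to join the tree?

Grow the tree from A using Prim:
Step 1: frontier [A C 2, A F 3, A B 14, A D 14, A E 17] → take A C (2); add C.
Step 2: frontier [A F 3, A B 14, A D 14, A E 17, C F 3, C D 15, C E 15, B C 17] → take A F (3); add F.
Step 3: frontier [A B 14, A D 14, A E 17, C D 15, C E 15, B C 17, E F 7, B F 8] → take E F (7); add E.
Step 4: frontier [A B 14, A D 14, C D 15, B C 17, B E 14, B F 8] → take B F (8); add B.
Step 5: frontier [A D 14, B D 6, C D 15] → take B D (6); add D.
Vertex order: A, C, F, E, B, D. The 3rd vertex is F.

F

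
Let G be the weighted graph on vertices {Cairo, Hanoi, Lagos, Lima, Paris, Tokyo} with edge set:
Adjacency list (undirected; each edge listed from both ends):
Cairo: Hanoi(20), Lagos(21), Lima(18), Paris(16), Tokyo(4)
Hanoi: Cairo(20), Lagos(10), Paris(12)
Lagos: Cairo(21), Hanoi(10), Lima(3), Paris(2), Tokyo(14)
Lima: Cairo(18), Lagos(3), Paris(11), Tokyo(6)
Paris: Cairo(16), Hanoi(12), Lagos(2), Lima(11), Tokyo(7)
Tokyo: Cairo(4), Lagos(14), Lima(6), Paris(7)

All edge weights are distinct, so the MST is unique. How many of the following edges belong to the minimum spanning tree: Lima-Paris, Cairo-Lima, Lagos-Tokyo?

Kruskal's algorithm — process edges by increasing weight (ties by edge label):
Lagos-Paris (2): add. Components now {Lima} {Tokyo} {Hanoi} {Lagos,Paris} {Cairo}
Lagos-Lima (3): add. Components now {Lagos,Lima,Paris} {Tokyo} {Hanoi} {Cairo}
Cairo-Tokyo (4): add. Components now {Lagos,Lima,Paris} {Cairo,Tokyo} {Hanoi}
Lima-Tokyo (6): add. Components now {Cairo,Lagos,Lima,Paris,Tokyo} {Hanoi}
Paris-Tokyo (7): skip — Tokyo and Paris already connected.
Hanoi-Lagos (10): add. Components now {Cairo,Hanoi,Lagos,Lima,Paris,Tokyo}
MST edge set: {Lagos-Paris, Lagos-Lima, Cairo-Tokyo, Lima-Tokyo, Hanoi-Lagos}.
Of the listed edges, {} are in the MST → 0.

0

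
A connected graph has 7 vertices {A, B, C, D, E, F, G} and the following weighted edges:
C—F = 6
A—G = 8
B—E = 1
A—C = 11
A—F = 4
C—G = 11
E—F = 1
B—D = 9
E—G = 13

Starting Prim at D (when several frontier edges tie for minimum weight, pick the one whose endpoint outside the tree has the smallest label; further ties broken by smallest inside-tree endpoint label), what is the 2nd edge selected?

B-E

Prim's algorithm from D:
Step 1: frontier [B—D 9] → take B—D (9); add B.
Step 2: frontier [B—E 1] → take B—E (1); add E.
Step 3: frontier [E—F 1, E—G 13] → take E—F (1); add F.
Step 4: frontier [E—G 13, A—F 4, C—F 6] → take A—F (4); add A.
Step 5: frontier [A—G 8, A—C 11, E—G 13, C—F 6] → take C—F (6); add C.
Step 6: frontier [A—G 8, C—G 11, E—G 13] → take A—G (8); add G.
The 2nd edge added is B—E.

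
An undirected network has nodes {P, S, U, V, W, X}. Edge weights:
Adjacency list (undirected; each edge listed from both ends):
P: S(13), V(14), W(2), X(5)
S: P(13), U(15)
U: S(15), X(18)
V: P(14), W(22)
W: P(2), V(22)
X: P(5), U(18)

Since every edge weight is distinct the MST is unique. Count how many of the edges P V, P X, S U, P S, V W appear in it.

4

Kruskal: consider edges lightest-first.
P W (2): add. Components now {X} {P,W} {S} {U} {V}
P X (5): add. Components now {P,W,X} {S} {U} {V}
P S (13): add. Components now {P,S,W,X} {U} {V}
P V (14): add. Components now {P,S,V,W,X} {U}
S U (15): add. Components now {P,S,U,V,W,X}
MST edge set: {P W, P X, P S, P V, S U}.
Of the listed edges, {P V, P X, S U, P S} are in the MST → 4.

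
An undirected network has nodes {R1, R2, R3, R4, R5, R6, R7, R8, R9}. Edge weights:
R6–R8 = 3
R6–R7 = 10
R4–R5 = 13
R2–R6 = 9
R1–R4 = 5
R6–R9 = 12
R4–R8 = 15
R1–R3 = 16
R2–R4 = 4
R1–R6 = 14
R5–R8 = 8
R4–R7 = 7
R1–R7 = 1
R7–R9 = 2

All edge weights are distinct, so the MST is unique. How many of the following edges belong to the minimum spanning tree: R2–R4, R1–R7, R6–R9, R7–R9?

3

Kruskal: consider edges lightest-first.
R1–R7 (1): add — endpoints in different components.
R7–R9 (2): add — endpoints in different components.
R6–R8 (3): add — endpoints in different components.
R2–R4 (4): add — endpoints in different components.
R1–R4 (5): add — endpoints in different components.
R4–R7 (7): skip — R4 and R7 already connected.
R5–R8 (8): add — endpoints in different components.
R2–R6 (9): add — endpoints in different components.
R6–R7 (10): skip — R6 and R7 already connected.
R6–R9 (12): skip — R9 and R6 already connected.
R4–R5 (13): skip — R4 and R5 already connected.
R1–R6 (14): skip — R1 and R6 already connected.
R4–R8 (15): skip — R8 and R4 already connected.
R1–R3 (16): add — endpoints in different components.
MST edge set: {R1–R7, R7–R9, R6–R8, R2–R4, R1–R4, R5–R8, R2–R6, R1–R3}.
Of the listed edges, {R2–R4, R1–R7, R7–R9} are in the MST → 3.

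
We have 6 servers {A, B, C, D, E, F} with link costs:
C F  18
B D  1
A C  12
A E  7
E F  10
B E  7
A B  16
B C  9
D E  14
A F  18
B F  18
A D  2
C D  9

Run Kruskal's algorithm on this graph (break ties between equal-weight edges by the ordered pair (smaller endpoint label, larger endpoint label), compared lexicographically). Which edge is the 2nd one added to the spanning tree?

A-D

Kruskal: consider edges lightest-first.
B D (1): add — endpoints in different components.
A D (2): add — endpoints in different components.
A E (7): add — endpoints in different components.
B E (7): skip — B and E already connected.
B C (9): add — endpoints in different components.
C D (9): skip — C and D already connected.
E F (10): add — endpoints in different components.
The 2nd edge added is A D.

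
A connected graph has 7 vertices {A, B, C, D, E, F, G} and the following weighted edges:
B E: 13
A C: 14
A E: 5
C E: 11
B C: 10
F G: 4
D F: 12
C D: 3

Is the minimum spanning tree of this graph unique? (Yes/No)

Sort edges by weight, then run Kruskal:
C D (3): add. Components now {A} {B} {C,D} {E} {F} {G}
F G (4): add. Components now {A} {B} {C,D} {E} {F,G}
A E (5): add. Components now {A,E} {B} {C,D} {F,G}
B C (10): add. Components now {A,E} {B,C,D} {F,G}
C E (11): add. Components now {A,B,C,D,E} {F,G}
D F (12): add. Components now {A,B,C,D,E,F,G}
Every non-tree edge has weight strictly greater than the heaviest edge on the tree path between its endpoints, so the MST is unique.

Yes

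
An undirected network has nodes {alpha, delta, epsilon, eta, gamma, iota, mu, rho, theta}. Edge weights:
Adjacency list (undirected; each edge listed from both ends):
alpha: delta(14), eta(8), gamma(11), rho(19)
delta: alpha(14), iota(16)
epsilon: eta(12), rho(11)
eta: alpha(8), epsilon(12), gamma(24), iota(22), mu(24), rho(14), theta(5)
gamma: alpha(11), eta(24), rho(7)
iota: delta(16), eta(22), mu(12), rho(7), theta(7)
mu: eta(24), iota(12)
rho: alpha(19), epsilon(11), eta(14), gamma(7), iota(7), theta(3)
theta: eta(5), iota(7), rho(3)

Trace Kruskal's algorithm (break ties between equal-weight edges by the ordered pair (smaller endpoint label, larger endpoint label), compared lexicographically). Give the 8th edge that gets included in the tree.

Kruskal: consider edges lightest-first.
rho-theta (3): add — endpoints in different components.
eta-theta (5): add — endpoints in different components.
gamma-rho (7): add — endpoints in different components.
iota-rho (7): add — endpoints in different components.
iota-theta (7): skip — iota and theta already connected.
alpha-eta (8): add — endpoints in different components.
alpha-gamma (11): skip — alpha and gamma already connected.
epsilon-rho (11): add — endpoints in different components.
epsilon-eta (12): skip — eta and epsilon already connected.
iota-mu (12): add — endpoints in different components.
alpha-delta (14): add — endpoints in different components.
The 8th edge added is alpha-delta.

alpha-delta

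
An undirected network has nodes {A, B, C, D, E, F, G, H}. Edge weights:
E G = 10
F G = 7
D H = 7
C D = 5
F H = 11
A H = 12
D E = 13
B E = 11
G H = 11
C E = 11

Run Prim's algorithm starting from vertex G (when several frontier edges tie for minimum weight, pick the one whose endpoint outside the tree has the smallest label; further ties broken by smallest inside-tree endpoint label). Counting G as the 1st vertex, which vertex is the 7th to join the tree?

H

Prim's algorithm from G:
Step 1: frontier [F G 7, E G 10, G H 11] → take F G (7); add F.
Step 2: frontier [F H 11, E G 10, G H 11] → take E G (10); add E.
Step 3: frontier [B E 11, C E 11, D E 13, F H 11, G H 11] → take B E (11); add B.
Step 4: frontier [C E 11, D E 13, F H 11, G H 11] → take C E (11); add C.
Step 5: frontier [C D 5, D E 13, F H 11, G H 11] → take C D (5); add D.
Step 6: frontier [D H 7, F H 11, G H 11] → take D H (7); add H.
Step 7: frontier [A H 12] → take A H (12); add A.
Vertex order: G, F, E, B, C, D, H, A. The 7th vertex is H.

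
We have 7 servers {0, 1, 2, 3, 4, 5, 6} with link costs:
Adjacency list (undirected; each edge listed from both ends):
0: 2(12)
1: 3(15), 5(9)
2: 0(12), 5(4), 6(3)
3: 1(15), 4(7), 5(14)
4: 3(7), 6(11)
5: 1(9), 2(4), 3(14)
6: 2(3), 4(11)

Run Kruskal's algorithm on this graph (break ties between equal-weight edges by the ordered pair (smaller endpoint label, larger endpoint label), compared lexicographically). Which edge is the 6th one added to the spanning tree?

0-2

Sort edges by weight, then run Kruskal:
2-6 (3): add — endpoints in different components.
2-5 (4): add — endpoints in different components.
3-4 (7): add — endpoints in different components.
1-5 (9): add — endpoints in different components.
4-6 (11): add — endpoints in different components.
0-2 (12): add — endpoints in different components.
The 6th edge added is 0-2.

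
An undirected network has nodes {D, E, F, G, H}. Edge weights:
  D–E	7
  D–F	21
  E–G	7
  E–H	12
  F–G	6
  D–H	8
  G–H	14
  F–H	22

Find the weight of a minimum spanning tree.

Grow the tree from D using Prim:
Step 1: cheapest edge leaving the tree is D–E (7); add E.
Step 2: cheapest edge leaving the tree is E–G (7); add G.
Step 3: cheapest edge leaving the tree is F–G (6); add F.
Step 4: cheapest edge leaving the tree is D–H (8); add H.
MST edges: D–E, E–G, F–G, D–H; total weight 7+7+6+8 = 28.

28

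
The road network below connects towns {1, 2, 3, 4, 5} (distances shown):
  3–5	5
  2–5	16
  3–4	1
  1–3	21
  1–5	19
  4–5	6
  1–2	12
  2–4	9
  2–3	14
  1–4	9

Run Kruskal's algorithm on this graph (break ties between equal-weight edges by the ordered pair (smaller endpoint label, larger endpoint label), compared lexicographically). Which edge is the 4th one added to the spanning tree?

2-4

Kruskal's algorithm — process edges by increasing weight (ties by edge label):
3–4 (1): add. Components now {1} {2} {3,4} {5}
3–5 (5): add. Components now {1} {2} {3,4,5}
4–5 (6): skip — 4 and 5 already connected.
1–4 (9): add. Components now {1,3,4,5} {2}
2–4 (9): add. Components now {1,2,3,4,5}
The 4th edge added is 2–4.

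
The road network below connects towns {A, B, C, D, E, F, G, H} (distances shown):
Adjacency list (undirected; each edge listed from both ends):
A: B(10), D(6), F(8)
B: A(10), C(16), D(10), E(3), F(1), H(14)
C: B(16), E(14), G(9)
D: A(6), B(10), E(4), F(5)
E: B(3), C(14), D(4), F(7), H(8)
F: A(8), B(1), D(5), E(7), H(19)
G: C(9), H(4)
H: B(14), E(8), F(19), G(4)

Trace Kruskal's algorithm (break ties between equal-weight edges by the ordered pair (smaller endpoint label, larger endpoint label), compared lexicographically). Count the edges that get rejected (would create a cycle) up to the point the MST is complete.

3

Kruskal: consider edges lightest-first.
B-F (1): add — endpoints in different components.
B-E (3): add — endpoints in different components.
D-E (4): add — endpoints in different components.
G-H (4): add — endpoints in different components.
D-F (5): skip — D and F already connected.
A-D (6): add — endpoints in different components.
E-F (7): skip — E and F already connected.
A-F (8): skip — A and F already connected.
E-H (8): add — endpoints in different components.
C-G (9): add — endpoints in different components.
Edges rejected before the tree was complete: 3.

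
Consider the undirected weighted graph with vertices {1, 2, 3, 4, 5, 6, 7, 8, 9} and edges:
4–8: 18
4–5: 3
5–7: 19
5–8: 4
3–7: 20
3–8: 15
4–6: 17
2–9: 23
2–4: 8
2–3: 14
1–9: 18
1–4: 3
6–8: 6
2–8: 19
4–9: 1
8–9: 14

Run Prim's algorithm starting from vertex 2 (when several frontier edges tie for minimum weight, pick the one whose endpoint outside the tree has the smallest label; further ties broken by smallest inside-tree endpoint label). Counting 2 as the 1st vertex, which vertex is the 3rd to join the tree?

Prim's algorithm from 2:
Step 1: cheapest edge leaving the tree is 2–4 (8); add 4.
Step 2: cheapest edge leaving the tree is 4–9 (1); add 9.
Step 3: cheapest edge leaving the tree is 1–4 (3); add 1.
Step 4: cheapest edge leaving the tree is 4–5 (3); add 5.
Step 5: cheapest edge leaving the tree is 5–8 (4); add 8.
Step 6: cheapest edge leaving the tree is 6–8 (6); add 6.
Step 7: cheapest edge leaving the tree is 2–3 (14); add 3.
Step 8: cheapest edge leaving the tree is 5–7 (19); add 7.
Vertex order: 2, 4, 9, 1, 5, 8, 6, 3, 7. The 3rd vertex is 9.

9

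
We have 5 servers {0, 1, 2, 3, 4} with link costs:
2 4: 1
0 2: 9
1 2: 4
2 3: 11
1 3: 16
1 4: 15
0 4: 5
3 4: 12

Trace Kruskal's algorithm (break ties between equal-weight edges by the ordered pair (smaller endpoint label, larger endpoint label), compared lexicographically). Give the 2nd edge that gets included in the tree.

1-2

Kruskal's algorithm — process edges by increasing weight (ties by edge label):
2 4 (1): add. Components now {0} {1} {2,4} {3}
1 2 (4): add. Components now {0} {1,2,4} {3}
0 4 (5): add. Components now {0,1,2,4} {3}
0 2 (9): skip — 0 and 2 already connected.
2 3 (11): add. Components now {0,1,2,3,4}
The 2nd edge added is 1 2.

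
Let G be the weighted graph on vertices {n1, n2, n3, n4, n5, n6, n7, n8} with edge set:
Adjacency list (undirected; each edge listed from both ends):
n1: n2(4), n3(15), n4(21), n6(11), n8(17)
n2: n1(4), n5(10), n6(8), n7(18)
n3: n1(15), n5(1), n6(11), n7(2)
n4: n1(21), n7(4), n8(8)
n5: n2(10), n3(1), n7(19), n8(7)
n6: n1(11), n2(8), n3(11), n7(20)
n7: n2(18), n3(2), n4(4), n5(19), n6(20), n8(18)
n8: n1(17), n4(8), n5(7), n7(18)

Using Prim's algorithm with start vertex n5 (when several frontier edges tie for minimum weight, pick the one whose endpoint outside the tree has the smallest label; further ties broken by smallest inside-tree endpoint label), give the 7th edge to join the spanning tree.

Grow the tree from n5 using Prim:
Step 1: cheapest edge leaving the tree is n3–n5 (1); add n3.
Step 2: cheapest edge leaving the tree is n3–n7 (2); add n7.
Step 3: cheapest edge leaving the tree is n4–n7 (4); add n4.
Step 4: cheapest edge leaving the tree is n5–n8 (7); add n8.
Step 5: cheapest edge leaving the tree is n2–n5 (10); add n2.
Step 6: cheapest edge leaving the tree is n1–n2 (4); add n1.
Step 7: cheapest edge leaving the tree is n2–n6 (8); add n6.
The 7th edge added is n2–n6.

n2-n6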